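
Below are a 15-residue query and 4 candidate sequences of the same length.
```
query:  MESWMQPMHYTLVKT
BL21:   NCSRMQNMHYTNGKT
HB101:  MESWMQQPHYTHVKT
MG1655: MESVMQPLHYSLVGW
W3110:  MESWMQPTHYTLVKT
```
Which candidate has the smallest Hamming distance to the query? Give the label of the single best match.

Hamming distances to query — BL21: 6; HB101: 3; MG1655: 5; W3110: 1.
Smallest is W3110 with 1 mismatch.

W3110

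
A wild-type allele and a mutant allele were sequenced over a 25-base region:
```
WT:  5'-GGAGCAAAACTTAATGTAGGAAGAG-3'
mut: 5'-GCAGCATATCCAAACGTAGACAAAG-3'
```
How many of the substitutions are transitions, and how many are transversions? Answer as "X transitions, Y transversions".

Mismatches (1-based):
position 2: G→C (purine→pyrimidine, transversion)
position 7: A→T (purine→pyrimidine, transversion)
position 9: A→T (purine→pyrimidine, transversion)
position 11: T→C (pyrimidine→pyrimidine, transition)
position 12: T→A (pyrimidine→purine, transversion)
position 15: T→C (pyrimidine→pyrimidine, transition)
position 20: G→A (purine→purine, transition)
position 21: A→C (purine→pyrimidine, transversion)
position 23: G→A (purine→purine, transition)

4 transitions, 5 transversions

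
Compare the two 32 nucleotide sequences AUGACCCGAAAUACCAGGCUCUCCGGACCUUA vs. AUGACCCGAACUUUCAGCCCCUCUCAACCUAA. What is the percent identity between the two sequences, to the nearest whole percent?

Mismatches at positions 11, 13, 14, 18, 20, 24, 25, 26, 31 (1-based): 9 of 32.
Identical positions: 23/32 = 71.88% → 72%.

72%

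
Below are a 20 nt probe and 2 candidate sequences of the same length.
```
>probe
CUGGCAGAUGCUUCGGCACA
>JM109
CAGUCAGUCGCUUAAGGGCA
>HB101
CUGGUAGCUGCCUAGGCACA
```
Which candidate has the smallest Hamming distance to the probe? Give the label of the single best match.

JM109 differs at 8 sites; HB101 differs at 4 sites. The closest is HB101.

HB101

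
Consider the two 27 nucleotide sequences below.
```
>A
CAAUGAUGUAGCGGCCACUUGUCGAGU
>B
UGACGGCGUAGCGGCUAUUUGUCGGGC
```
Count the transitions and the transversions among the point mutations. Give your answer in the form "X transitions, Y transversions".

Mismatches (1-based):
base 1: C→U (pyrimidine→pyrimidine, transition)
base 2: A→G (purine→purine, transition)
base 4: U→C (pyrimidine→pyrimidine, transition)
base 6: A→G (purine→purine, transition)
base 7: U→C (pyrimidine→pyrimidine, transition)
base 16: C→U (pyrimidine→pyrimidine, transition)
base 18: C→U (pyrimidine→pyrimidine, transition)
base 25: A→G (purine→purine, transition)
base 27: U→C (pyrimidine→pyrimidine, transition)

9 transitions, 0 transversions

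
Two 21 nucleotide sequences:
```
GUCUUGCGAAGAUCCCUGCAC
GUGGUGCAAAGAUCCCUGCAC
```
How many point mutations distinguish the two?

3

Mismatches (1-based): site 3: C→G; site 4: U→G; site 8: G→A.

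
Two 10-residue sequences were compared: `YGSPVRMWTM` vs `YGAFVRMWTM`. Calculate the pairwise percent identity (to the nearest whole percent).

80%

2 positions differ (3, 4), so 8 of 10 match: 8/10 = 80%.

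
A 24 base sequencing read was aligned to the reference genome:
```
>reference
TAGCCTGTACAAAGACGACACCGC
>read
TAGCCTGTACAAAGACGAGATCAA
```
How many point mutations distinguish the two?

Comparing position by position, 4 sites differ: 19 (C/G), 21 (C/T), 23 (G/A), 24 (C/A).

4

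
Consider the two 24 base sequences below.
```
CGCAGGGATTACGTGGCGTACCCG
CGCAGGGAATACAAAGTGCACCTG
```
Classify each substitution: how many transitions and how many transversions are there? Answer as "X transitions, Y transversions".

Mismatches (1-based):
position 9: T→A (pyrimidine→purine, transversion)
position 13: G→A (purine→purine, transition)
position 14: T→A (pyrimidine→purine, transversion)
position 15: G→A (purine→purine, transition)
position 17: C→T (pyrimidine→pyrimidine, transition)
position 19: T→C (pyrimidine→pyrimidine, transition)
position 23: C→T (pyrimidine→pyrimidine, transition)

5 transitions, 2 transversions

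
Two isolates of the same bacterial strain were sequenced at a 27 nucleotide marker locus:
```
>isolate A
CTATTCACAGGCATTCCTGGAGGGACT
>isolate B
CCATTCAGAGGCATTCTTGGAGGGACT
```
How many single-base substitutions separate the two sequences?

3

Mismatches (1-based): base 2: T→C; base 8: C→G; base 17: C→T.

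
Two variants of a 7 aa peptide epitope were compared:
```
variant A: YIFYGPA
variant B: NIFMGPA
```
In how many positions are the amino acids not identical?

2

Comparing position by position, 2 positions differ: 1 (Y/N), 4 (Y/M).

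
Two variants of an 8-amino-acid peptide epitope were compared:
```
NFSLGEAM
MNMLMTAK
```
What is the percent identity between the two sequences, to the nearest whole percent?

25%

6 positions differ (1, 2, 3, 5, 6, 8), so 2 of 8 match: 2/8 = 25%.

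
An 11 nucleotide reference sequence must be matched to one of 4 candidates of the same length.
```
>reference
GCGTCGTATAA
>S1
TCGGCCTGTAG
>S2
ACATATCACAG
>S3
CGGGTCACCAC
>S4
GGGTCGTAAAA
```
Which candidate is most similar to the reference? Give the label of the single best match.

S4

S1 differs at 5 sites; S2 differs at 7 sites; S3 differs at 9 sites; S4 differs at 2 sites. The closest is S4.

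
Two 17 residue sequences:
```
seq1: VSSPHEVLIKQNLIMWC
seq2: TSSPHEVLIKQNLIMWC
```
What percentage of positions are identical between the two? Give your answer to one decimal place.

94.1%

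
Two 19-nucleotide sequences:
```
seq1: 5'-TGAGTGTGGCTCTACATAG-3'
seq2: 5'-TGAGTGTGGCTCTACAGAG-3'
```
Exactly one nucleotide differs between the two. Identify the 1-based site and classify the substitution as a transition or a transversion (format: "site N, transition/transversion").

The sequences differ only at site 17: T→G (pyrimidine→purine), a transversion.

site 17, transversion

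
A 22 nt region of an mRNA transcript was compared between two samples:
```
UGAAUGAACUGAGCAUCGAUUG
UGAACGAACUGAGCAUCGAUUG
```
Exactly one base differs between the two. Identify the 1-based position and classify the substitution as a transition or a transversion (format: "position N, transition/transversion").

The sequences differ only at position 5: U→C (pyrimidine→pyrimidine), a transition.

position 5, transition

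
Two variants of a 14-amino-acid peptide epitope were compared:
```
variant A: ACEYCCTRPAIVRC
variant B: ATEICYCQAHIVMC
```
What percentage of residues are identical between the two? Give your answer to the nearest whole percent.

43%

8 positions differ (2, 4, 6, 7, 8, 9, 10, 13), so 6 of 14 match: 6/14 = 42.86%.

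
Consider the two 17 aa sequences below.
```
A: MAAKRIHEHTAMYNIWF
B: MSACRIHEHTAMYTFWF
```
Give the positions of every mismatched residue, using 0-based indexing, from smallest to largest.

1, 3, 13, 14

Differences at position 1 (A→S), position 3 (K→C), position 13 (N→T), position 14 (I→F).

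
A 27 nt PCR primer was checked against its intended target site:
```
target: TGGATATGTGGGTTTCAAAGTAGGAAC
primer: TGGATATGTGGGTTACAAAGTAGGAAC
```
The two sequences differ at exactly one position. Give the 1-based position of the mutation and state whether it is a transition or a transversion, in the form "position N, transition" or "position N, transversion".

Position 15 changes T→A. T is a pyrimidine and A is a purine, so this is a transversion.

position 15, transversion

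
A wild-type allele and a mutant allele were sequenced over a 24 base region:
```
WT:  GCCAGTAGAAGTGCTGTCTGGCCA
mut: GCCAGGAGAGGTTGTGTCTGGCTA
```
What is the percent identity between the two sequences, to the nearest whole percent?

5 positions differ (6, 10, 13, 14, 23), so 19 of 24 match: 19/24 = 79.17%.

79%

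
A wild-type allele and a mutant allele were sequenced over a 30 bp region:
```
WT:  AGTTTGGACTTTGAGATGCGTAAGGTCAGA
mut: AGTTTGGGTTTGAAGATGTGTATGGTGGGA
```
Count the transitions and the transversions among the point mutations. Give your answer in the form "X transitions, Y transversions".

5 transitions, 3 transversions

Mismatches (1-based):
position 8: A→G (purine→purine, transition)
position 9: C→T (pyrimidine→pyrimidine, transition)
position 12: T→G (pyrimidine→purine, transversion)
position 13: G→A (purine→purine, transition)
position 19: C→T (pyrimidine→pyrimidine, transition)
position 23: A→T (purine→pyrimidine, transversion)
position 27: C→G (pyrimidine→purine, transversion)
position 28: A→G (purine→purine, transition)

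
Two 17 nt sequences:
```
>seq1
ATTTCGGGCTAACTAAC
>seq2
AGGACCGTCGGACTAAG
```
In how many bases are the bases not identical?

The sequences differ at bases 2, 3, 4, 6, 8, 10, 11, 17 (1-based) — 8 in total.

8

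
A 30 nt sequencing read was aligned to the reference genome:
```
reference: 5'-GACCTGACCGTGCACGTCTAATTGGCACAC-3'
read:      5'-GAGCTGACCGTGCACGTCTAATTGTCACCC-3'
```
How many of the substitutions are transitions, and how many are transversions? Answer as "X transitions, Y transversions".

0 transitions, 3 transversions

Transitions (purine↔purine or pyrimidine↔pyrimidine): none.
Transversions (purine↔pyrimidine): 3 C→G, 25 G→T, 29 A→C.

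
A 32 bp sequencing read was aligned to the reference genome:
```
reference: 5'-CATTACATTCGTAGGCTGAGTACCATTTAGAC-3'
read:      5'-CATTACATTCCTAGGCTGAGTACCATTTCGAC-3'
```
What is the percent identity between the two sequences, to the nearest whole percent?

94%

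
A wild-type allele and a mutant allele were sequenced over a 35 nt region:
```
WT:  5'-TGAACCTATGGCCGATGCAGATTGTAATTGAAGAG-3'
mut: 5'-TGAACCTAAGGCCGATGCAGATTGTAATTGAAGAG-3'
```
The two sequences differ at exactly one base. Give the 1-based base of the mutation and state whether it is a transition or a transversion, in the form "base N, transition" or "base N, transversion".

base 9, transversion

Base 9 changes T→A. T is a pyrimidine and A is a purine, so this is a transversion.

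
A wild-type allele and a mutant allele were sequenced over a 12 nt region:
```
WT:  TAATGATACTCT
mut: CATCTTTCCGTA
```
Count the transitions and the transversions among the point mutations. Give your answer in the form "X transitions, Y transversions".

3 transitions, 6 transversions

Mismatches (1-based):
site 1: T→C (pyrimidine→pyrimidine, transition)
site 3: A→T (purine→pyrimidine, transversion)
site 4: T→C (pyrimidine→pyrimidine, transition)
site 5: G→T (purine→pyrimidine, transversion)
site 6: A→T (purine→pyrimidine, transversion)
site 8: A→C (purine→pyrimidine, transversion)
site 10: T→G (pyrimidine→purine, transversion)
site 11: C→T (pyrimidine→pyrimidine, transition)
site 12: T→A (pyrimidine→purine, transversion)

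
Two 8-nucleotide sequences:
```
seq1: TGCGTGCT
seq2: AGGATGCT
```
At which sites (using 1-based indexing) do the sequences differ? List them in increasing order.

Scanning 1-based: 1: T/A; 3: C/G; 4: G/A.

1, 3, 4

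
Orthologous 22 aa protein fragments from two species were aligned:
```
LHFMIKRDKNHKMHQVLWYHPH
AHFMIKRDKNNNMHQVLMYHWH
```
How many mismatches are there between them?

5

The sequences differ at positions 1, 11, 12, 18, 21 (1-based) — 5 in total.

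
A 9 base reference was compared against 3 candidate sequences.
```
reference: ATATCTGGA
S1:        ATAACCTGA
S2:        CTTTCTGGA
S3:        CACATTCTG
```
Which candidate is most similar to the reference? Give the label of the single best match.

S2

S1 differs at 3 sites; S2 differs at 2 sites; S3 differs at 8 sites. The closest is S2.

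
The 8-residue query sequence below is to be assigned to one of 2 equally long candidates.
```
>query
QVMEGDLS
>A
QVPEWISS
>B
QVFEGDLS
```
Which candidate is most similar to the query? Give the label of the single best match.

B

A differs at 4 residues; B differs at 1 residue. The closest is B.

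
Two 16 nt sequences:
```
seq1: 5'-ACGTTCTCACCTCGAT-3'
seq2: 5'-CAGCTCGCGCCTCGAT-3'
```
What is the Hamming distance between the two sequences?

5

Mismatches (1-based): position 1: A→C; position 2: C→A; position 4: T→C; position 7: T→G; position 9: A→G.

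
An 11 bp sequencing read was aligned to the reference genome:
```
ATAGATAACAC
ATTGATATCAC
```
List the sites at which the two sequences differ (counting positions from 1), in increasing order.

Differences at site 3 (A→T), site 8 (A→T).

3, 8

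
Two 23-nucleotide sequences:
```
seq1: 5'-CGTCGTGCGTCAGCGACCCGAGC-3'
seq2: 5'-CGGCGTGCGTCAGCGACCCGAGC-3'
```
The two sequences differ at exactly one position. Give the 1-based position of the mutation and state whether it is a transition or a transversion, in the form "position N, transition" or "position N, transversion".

position 3, transversion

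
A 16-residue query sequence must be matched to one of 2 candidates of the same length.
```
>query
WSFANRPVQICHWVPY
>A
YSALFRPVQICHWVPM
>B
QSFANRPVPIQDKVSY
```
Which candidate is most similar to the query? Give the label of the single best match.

A

A differs at 5 positions; B differs at 6 positions. The closest is A.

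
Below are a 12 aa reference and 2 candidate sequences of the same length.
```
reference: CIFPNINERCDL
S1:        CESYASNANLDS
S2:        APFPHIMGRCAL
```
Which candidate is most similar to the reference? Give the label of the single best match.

S2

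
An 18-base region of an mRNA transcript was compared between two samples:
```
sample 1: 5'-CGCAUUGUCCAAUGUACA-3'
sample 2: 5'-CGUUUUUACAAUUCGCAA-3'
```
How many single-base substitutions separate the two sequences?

10

The sequences differ at sites 3, 4, 7, 8, 10, 12, 14, 15, 16, 17 (1-based) — 10 in total.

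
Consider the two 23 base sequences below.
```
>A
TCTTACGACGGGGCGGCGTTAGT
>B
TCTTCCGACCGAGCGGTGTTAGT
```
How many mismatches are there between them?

4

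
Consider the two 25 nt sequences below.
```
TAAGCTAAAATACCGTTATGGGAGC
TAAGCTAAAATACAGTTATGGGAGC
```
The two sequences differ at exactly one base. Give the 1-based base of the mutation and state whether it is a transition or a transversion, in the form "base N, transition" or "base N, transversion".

base 14, transversion

Base 14 changes C→A. C is a pyrimidine and A is a purine, so this is a transversion.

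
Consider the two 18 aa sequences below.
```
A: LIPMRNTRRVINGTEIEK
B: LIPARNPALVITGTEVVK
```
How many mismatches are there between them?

7

Mismatches (1-based): residue 4: M→A; residue 7: T→P; residue 8: R→A; residue 9: R→L; residue 12: N→T; residue 16: I→V; residue 17: E→V.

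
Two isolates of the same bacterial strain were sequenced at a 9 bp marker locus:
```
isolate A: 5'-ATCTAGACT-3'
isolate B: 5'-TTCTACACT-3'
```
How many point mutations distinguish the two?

Comparing position by position, 2 positions differ: 1 (A/T), 6 (G/C).

2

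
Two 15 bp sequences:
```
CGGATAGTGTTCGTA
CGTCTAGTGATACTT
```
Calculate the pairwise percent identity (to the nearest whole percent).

6 positions differ (3, 4, 10, 12, 13, 15), so 9 of 15 match: 9/15 = 60%.

60%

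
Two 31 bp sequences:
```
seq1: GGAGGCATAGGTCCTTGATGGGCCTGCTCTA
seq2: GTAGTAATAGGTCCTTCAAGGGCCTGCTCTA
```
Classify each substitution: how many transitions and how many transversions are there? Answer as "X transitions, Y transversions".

Mismatches (1-based):
base 2: G→T (purine→pyrimidine, transversion)
base 5: G→T (purine→pyrimidine, transversion)
base 6: C→A (pyrimidine→purine, transversion)
base 17: G→C (purine→pyrimidine, transversion)
base 19: T→A (pyrimidine→purine, transversion)

0 transitions, 5 transversions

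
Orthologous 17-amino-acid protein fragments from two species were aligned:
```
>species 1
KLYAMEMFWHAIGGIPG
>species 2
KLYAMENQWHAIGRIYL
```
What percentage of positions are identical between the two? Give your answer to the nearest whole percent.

Mismatches at positions 7, 8, 14, 16, 17 (1-based): 5 of 17.
Identical positions: 12/17 = 70.59% → 71%.

71%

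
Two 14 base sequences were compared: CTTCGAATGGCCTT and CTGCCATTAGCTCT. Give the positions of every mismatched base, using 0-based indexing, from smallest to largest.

2, 4, 6, 8, 11, 12

Differences at position 2 (T→G), position 4 (G→C), position 6 (A→T), position 8 (G→A), position 11 (C→T), position 12 (T→C).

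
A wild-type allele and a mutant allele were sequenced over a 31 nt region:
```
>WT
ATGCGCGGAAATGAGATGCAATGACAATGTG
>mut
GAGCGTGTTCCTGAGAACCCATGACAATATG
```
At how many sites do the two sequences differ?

11

The sequences differ at sites 1, 2, 6, 8, 9, 10, 11, 17, 18, 20, 29 (1-based) — 11 in total.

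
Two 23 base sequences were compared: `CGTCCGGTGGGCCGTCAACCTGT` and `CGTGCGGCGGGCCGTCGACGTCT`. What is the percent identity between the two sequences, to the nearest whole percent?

78%

5 positions differ (4, 8, 17, 20, 22), so 18 of 23 match: 18/23 = 78.26%.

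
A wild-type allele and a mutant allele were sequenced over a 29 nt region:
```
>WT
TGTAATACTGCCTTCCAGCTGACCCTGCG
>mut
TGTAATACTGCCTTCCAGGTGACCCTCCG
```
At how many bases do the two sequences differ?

2

Mismatches (1-based): base 19: C→G; base 27: G→C.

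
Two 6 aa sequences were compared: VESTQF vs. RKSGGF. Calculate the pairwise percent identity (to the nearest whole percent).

33%

4 positions differ (1, 2, 4, 5), so 2 of 6 match: 2/6 = 33.33%.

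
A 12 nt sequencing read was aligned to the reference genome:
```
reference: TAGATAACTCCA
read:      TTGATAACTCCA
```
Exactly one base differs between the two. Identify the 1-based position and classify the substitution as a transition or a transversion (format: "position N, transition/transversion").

The sequences differ only at position 2: A→T (purine→pyrimidine), a transversion.

position 2, transversion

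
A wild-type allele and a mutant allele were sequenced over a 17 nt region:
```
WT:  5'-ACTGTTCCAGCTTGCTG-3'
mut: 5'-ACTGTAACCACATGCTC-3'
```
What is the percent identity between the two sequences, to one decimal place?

6 positions differ (6, 7, 9, 10, 12, 17), so 11 of 17 match: 11/17 = 64.71%.

64.7%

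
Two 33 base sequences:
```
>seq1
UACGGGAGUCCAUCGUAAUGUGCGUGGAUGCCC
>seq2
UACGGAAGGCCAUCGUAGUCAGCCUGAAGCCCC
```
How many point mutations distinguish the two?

The sequences differ at bases 6, 9, 18, 20, 21, 24, 27, 29, 30 (1-based) — 9 in total.

9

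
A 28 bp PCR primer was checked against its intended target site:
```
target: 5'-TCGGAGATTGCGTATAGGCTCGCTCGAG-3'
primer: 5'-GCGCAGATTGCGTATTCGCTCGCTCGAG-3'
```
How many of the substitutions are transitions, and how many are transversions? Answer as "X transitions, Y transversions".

Transitions (purine↔purine or pyrimidine↔pyrimidine): none.
Transversions (purine↔pyrimidine): 1 T→G, 4 G→C, 16 A→T, 17 G→C.

0 transitions, 4 transversions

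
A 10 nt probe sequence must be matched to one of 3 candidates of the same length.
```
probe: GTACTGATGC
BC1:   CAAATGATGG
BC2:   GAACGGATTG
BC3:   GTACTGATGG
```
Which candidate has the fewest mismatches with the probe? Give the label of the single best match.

BC3

BC1 differs at 4 sites; BC2 differs at 4 sites; BC3 differs at 1 site. The closest is BC3.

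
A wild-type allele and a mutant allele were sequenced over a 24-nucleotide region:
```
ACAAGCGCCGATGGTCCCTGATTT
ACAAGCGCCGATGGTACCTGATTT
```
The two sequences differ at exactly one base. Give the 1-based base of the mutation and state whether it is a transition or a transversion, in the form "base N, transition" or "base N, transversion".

Base 16 changes C→A. C is a pyrimidine and A is a purine, so this is a transversion.

base 16, transversion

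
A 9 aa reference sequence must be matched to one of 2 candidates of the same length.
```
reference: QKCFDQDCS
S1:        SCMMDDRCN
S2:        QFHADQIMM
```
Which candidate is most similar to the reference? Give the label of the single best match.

S1 differs at 7 positions; S2 differs at 6 positions. The closest is S2.

S2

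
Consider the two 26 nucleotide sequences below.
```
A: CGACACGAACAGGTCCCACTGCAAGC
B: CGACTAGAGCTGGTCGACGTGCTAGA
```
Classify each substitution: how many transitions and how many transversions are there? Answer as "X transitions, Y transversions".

1 transition, 9 transversions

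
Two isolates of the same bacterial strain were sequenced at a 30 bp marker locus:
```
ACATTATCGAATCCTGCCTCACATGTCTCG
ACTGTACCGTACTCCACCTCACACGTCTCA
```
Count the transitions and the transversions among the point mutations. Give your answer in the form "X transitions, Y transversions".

7 transitions, 3 transversions

Mismatches (1-based):
site 3: A→T (purine→pyrimidine, transversion)
site 4: T→G (pyrimidine→purine, transversion)
site 7: T→C (pyrimidine→pyrimidine, transition)
site 10: A→T (purine→pyrimidine, transversion)
site 12: T→C (pyrimidine→pyrimidine, transition)
site 13: C→T (pyrimidine→pyrimidine, transition)
site 15: T→C (pyrimidine→pyrimidine, transition)
site 16: G→A (purine→purine, transition)
site 24: T→C (pyrimidine→pyrimidine, transition)
site 30: G→A (purine→purine, transition)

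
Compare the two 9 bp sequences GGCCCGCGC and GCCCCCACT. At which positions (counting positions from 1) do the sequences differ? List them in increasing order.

2, 6, 7, 8, 9

Scanning 1-based: 2: G/C; 6: G/C; 7: C/A; 8: G/C; 9: C/T.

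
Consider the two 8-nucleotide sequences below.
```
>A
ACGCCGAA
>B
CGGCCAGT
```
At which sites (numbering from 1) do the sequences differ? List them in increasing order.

1, 2, 6, 7, 8

Scanning 1-based: 1: A/C; 2: C/G; 6: G/A; 7: A/G; 8: A/T.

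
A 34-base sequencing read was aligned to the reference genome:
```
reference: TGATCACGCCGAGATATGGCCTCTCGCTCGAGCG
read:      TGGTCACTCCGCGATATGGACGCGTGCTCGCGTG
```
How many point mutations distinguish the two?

9

Comparing position by position, 9 sites differ: 3 (A/G), 8 (G/T), 12 (A/C), 20 (C/A), 22 (T/G), 24 (T/G), 25 (C/T), 31 (A/C), 33 (C/T).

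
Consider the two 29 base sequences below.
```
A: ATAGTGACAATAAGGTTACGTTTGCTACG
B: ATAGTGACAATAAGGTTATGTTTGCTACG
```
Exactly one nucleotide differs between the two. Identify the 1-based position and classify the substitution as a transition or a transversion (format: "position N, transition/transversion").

The sequences differ only at position 19: C→T (pyrimidine→pyrimidine), a transition.

position 19, transition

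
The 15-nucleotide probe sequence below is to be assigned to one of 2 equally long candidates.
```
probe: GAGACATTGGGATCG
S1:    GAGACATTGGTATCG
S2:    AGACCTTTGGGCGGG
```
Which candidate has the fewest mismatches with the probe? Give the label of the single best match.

Hamming distances to probe — S1: 1; S2: 8.
Smallest is S1 with 1 mismatch.

S1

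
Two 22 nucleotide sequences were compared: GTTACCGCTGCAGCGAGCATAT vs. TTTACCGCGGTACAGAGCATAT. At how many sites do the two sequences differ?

Mismatches (1-based): site 1: G→T; site 9: T→G; site 11: C→T; site 13: G→C; site 14: C→A.

5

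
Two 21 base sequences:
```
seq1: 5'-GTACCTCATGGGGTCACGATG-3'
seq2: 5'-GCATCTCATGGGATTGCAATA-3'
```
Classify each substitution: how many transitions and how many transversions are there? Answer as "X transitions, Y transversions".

Mismatches (1-based):
position 2: T→C (pyrimidine→pyrimidine, transition)
position 4: C→T (pyrimidine→pyrimidine, transition)
position 13: G→A (purine→purine, transition)
position 15: C→T (pyrimidine→pyrimidine, transition)
position 16: A→G (purine→purine, transition)
position 18: G→A (purine→purine, transition)
position 21: G→A (purine→purine, transition)

7 transitions, 0 transversions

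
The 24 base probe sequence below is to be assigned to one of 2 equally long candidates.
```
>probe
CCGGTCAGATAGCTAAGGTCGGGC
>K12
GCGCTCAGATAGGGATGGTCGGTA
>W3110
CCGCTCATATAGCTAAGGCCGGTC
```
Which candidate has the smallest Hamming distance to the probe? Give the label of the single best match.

W3110

Hamming distances to probe — K12: 7; W3110: 4.
Smallest is W3110 with 4 mismatches.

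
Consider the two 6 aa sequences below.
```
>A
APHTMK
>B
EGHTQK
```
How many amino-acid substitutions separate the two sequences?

3

Comparing position by position, 3 residues differ: 1 (A/E), 2 (P/G), 5 (M/Q).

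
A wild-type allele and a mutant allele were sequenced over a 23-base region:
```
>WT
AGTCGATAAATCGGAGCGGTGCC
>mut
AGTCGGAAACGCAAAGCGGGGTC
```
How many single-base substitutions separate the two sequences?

Comparing position by position, 8 positions differ: 6 (A/G), 7 (T/A), 10 (A/C), 11 (T/G), 13 (G/A), 14 (G/A), 20 (T/G), 22 (C/T).

8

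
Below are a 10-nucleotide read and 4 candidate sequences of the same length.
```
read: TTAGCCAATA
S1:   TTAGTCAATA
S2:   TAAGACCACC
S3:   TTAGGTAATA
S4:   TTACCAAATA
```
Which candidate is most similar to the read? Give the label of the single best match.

S1

S1 differs at 1 site; S2 differs at 5 sites; S3 differs at 2 sites; S4 differs at 2 sites. The closest is S1.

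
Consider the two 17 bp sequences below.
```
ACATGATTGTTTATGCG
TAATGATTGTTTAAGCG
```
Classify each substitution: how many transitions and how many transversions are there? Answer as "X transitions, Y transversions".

0 transitions, 3 transversions

Transitions (purine↔purine or pyrimidine↔pyrimidine): none.
Transversions (purine↔pyrimidine): 1 A→T, 2 C→A, 14 T→A.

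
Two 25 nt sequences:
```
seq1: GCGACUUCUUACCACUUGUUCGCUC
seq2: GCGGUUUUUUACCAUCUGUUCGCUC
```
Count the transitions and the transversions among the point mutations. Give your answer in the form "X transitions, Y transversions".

5 transitions, 0 transversions

Mismatches (1-based):
site 4: A→G (purine→purine, transition)
site 5: C→U (pyrimidine→pyrimidine, transition)
site 8: C→U (pyrimidine→pyrimidine, transition)
site 15: C→U (pyrimidine→pyrimidine, transition)
site 16: U→C (pyrimidine→pyrimidine, transition)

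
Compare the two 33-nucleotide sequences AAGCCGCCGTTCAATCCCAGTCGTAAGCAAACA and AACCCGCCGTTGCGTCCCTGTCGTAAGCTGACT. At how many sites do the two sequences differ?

8

The sequences differ at sites 3, 12, 13, 14, 19, 29, 30, 33 (1-based) — 8 in total.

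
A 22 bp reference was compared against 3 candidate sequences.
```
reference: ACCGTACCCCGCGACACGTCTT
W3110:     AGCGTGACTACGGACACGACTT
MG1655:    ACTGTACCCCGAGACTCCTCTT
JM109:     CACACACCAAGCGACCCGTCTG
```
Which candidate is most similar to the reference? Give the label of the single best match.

MG1655

Hamming distances to reference — W3110: 8; MG1655: 4; JM109: 8.
Smallest is MG1655 with 4 mismatches.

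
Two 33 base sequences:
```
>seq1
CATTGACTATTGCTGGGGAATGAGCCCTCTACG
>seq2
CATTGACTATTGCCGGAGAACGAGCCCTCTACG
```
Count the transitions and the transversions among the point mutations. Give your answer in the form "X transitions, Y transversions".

3 transitions, 0 transversions

Mismatches (1-based):
site 14: T→C (pyrimidine→pyrimidine, transition)
site 17: G→A (purine→purine, transition)
site 21: T→C (pyrimidine→pyrimidine, transition)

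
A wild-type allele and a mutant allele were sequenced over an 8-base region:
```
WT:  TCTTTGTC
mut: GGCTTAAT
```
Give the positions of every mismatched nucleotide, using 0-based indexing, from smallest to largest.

Scanning 0-based: 0: T/G; 1: C/G; 2: T/C; 5: G/A; 6: T/A; 7: C/T.

0, 1, 2, 5, 6, 7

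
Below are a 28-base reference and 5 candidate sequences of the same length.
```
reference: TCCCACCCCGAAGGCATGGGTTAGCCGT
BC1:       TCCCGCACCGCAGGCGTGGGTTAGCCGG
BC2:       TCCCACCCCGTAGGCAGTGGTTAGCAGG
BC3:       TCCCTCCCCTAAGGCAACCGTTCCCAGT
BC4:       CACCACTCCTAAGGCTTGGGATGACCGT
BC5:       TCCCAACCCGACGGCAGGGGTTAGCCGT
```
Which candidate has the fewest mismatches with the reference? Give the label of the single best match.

BC5

Hamming distances to reference — BC1: 5; BC2: 5; BC3: 8; BC4: 8; BC5: 3.
Smallest is BC5 with 3 mismatches.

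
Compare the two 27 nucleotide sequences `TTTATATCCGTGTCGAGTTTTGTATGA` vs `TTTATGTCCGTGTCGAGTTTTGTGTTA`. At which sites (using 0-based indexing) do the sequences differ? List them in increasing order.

Scanning 0-based: 5: A/G; 23: A/G; 25: G/T.

5, 23, 25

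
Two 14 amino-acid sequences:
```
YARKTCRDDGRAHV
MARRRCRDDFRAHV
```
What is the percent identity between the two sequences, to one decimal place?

71.4%

4 positions differ (1, 4, 5, 10), so 10 of 14 match: 10/14 = 71.43%.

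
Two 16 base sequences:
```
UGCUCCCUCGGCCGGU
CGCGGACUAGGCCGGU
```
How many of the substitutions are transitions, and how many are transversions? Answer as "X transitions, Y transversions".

Transitions (purine↔purine or pyrimidine↔pyrimidine): 1 U→C.
Transversions (purine↔pyrimidine): 4 U→G, 5 C→G, 6 C→A, 9 C→A.

1 transition, 4 transversions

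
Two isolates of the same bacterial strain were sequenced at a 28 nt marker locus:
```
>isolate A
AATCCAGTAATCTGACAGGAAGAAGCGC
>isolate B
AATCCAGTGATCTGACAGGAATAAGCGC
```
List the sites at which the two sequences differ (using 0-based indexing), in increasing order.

8, 21

Scanning 0-based: 8: A/G; 21: G/T.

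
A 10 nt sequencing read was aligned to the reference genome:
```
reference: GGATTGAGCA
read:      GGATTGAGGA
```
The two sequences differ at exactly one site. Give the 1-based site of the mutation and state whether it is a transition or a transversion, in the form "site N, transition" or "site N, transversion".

The sequences differ only at site 9: C→G (pyrimidine→purine), a transversion.

site 9, transversion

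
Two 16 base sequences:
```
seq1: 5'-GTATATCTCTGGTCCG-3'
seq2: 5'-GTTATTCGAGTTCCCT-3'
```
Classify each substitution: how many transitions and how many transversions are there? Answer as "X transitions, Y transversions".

1 transition, 9 transversions

Mismatches (1-based):
base 3: A→T (purine→pyrimidine, transversion)
base 4: T→A (pyrimidine→purine, transversion)
base 5: A→T (purine→pyrimidine, transversion)
base 8: T→G (pyrimidine→purine, transversion)
base 9: C→A (pyrimidine→purine, transversion)
base 10: T→G (pyrimidine→purine, transversion)
base 11: G→T (purine→pyrimidine, transversion)
base 12: G→T (purine→pyrimidine, transversion)
base 13: T→C (pyrimidine→pyrimidine, transition)
base 16: G→T (purine→pyrimidine, transversion)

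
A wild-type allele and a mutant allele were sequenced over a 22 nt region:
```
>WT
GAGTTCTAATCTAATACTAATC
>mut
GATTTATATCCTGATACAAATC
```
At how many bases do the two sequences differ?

6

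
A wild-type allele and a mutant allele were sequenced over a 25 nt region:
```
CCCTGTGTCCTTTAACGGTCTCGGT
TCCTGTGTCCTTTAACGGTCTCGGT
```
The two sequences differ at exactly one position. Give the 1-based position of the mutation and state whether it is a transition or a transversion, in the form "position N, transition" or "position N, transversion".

position 1, transition

Position 1 changes C→T. C is a pyrimidine and T is a pyrimidine, so this is a transition.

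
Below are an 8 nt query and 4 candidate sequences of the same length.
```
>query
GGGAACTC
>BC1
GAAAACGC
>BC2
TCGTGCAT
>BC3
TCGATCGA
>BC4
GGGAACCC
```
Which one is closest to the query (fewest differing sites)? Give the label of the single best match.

Hamming distances to query — BC1: 3; BC2: 6; BC3: 5; BC4: 1.
Smallest is BC4 with 1 mismatch.

BC4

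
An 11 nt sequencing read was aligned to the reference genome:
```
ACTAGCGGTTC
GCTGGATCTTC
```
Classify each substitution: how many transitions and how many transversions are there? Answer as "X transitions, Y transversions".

2 transitions, 3 transversions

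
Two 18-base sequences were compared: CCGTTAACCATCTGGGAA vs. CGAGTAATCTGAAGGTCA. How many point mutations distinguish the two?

Comparing position by position, 10 positions differ: 2 (C/G), 3 (G/A), 4 (T/G), 8 (C/T), 10 (A/T), 11 (T/G), 12 (C/A), 13 (T/A), 16 (G/T), 17 (A/C).

10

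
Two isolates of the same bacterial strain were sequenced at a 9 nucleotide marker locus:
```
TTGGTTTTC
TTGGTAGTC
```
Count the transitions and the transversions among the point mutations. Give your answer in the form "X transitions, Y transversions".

Mismatches (1-based):
base 6: T→A (pyrimidine→purine, transversion)
base 7: T→G (pyrimidine→purine, transversion)

0 transitions, 2 transversions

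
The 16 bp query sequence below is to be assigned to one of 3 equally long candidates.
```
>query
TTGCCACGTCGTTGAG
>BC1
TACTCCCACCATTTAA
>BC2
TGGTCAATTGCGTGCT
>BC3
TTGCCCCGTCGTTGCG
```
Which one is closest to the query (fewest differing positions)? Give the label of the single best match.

Hamming distances to query — BC1: 9; BC2: 9; BC3: 2.
Smallest is BC3 with 2 mismatches.

BC3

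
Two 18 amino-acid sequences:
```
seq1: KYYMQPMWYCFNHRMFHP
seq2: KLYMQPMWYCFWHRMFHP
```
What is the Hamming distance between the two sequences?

Mismatches (1-based): position 2: Y→L; position 12: N→W.

2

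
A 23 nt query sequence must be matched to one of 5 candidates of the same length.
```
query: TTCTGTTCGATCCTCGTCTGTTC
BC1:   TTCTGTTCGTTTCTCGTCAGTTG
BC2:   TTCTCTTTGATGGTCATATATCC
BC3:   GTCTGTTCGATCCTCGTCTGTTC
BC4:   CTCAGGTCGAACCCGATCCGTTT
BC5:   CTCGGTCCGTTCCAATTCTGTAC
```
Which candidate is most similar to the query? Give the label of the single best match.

BC1 differs at 4 bases; BC2 differs at 8 bases; BC3 differs at 1 base; BC4 differs at 9 bases; BC5 differs at 8 bases. The closest is BC3.

BC3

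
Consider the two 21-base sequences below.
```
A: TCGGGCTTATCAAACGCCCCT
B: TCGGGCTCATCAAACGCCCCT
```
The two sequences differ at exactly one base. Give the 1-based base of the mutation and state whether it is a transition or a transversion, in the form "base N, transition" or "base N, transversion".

base 8, transition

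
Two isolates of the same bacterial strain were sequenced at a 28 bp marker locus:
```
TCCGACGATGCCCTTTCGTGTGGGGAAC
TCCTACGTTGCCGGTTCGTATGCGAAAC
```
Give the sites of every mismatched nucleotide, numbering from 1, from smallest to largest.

4, 8, 13, 14, 20, 23, 25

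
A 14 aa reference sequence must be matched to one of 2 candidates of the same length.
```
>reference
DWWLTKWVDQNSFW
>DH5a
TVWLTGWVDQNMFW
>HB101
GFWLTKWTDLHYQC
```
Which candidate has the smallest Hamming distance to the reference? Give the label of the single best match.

DH5a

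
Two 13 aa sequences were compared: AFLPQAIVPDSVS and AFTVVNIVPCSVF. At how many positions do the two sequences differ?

Comparing position by position, 6 positions differ: 3 (L/T), 4 (P/V), 5 (Q/V), 6 (A/N), 10 (D/C), 13 (S/F).

6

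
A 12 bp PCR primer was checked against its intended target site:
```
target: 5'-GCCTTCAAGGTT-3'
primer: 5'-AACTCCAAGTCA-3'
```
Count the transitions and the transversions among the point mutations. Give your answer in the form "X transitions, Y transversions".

3 transitions, 3 transversions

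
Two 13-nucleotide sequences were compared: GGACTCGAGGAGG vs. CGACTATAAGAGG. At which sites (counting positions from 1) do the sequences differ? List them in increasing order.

Scanning 1-based: 1: G/C; 6: C/A; 7: G/T; 9: G/A.

1, 6, 7, 9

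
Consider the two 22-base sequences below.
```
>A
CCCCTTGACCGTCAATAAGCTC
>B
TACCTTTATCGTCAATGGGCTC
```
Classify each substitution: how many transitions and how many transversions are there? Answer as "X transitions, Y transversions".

Mismatches (1-based):
position 1: C→T (pyrimidine→pyrimidine, transition)
position 2: C→A (pyrimidine→purine, transversion)
position 7: G→T (purine→pyrimidine, transversion)
position 9: C→T (pyrimidine→pyrimidine, transition)
position 17: A→G (purine→purine, transition)
position 18: A→G (purine→purine, transition)

4 transitions, 2 transversions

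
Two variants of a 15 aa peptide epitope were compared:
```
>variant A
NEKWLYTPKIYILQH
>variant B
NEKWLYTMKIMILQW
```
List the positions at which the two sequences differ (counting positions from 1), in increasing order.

8, 11, 15

Differences at position 8 (P→M), position 11 (Y→M), position 15 (H→W).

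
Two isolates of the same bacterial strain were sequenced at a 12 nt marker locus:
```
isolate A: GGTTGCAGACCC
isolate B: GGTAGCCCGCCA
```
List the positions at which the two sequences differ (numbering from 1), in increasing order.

4, 7, 8, 9, 12

Scanning 1-based: 4: T/A; 7: A/C; 8: G/C; 9: A/G; 12: C/A.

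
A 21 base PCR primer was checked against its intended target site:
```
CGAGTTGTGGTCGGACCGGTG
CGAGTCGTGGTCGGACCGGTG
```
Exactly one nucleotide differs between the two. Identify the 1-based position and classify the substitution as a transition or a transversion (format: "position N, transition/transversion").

Position 6 changes T→C. T is a pyrimidine and C is a pyrimidine, so this is a transition.

position 6, transition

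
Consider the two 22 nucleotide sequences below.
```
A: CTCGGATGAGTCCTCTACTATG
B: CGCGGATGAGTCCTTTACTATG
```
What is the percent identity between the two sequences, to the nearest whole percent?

Mismatches at positions 2, 15 (1-based): 2 of 22.
Identical positions: 20/22 = 90.91% → 91%.

91%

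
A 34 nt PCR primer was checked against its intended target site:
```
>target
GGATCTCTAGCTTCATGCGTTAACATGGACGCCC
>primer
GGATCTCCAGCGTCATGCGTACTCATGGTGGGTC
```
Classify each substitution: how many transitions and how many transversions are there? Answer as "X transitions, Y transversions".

2 transitions, 7 transversions

Transitions (purine↔purine or pyrimidine↔pyrimidine): 8 T→C, 33 C→T.
Transversions (purine↔pyrimidine): 12 T→G, 21 T→A, 22 A→C, 23 A→T, 29 A→T, 30 C→G, 32 C→G.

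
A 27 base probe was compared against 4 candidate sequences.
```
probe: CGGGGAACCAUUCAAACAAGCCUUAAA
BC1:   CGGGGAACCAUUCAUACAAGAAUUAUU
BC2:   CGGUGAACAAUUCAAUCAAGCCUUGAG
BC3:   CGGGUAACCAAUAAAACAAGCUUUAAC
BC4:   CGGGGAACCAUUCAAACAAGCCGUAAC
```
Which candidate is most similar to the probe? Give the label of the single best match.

BC4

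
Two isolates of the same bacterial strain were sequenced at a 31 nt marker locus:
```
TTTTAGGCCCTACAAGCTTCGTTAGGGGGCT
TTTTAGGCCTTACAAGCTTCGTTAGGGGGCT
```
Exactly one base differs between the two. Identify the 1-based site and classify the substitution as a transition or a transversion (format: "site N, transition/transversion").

The sequences differ only at site 10: C→T (pyrimidine→pyrimidine), a transition.

site 10, transition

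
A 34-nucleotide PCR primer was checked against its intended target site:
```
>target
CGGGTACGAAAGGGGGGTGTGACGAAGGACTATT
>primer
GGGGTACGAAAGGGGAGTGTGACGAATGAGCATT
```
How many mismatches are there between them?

Mismatches (1-based): position 1: C→G; position 16: G→A; position 27: G→T; position 30: C→G; position 31: T→C.

5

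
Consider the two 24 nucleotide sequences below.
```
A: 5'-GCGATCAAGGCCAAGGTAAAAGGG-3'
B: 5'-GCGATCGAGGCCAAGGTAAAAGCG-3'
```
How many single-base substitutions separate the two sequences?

2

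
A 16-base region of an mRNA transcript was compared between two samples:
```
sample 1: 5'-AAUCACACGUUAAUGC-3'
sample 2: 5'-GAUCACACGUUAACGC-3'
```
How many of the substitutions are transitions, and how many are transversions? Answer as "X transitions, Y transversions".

Transitions (purine↔purine or pyrimidine↔pyrimidine): 1 A→G, 14 U→C.
Transversions (purine↔pyrimidine): none.

2 transitions, 0 transversions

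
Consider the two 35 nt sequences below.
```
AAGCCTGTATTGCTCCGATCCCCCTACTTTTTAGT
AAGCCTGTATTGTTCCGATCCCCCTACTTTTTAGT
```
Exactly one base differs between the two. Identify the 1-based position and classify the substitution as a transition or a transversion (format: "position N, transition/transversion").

The sequences differ only at position 13: C→T (pyrimidine→pyrimidine), a transition.

position 13, transition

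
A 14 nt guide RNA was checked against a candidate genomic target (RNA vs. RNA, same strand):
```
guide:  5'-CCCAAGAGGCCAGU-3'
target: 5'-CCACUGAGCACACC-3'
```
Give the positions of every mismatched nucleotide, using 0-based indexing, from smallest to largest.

2, 3, 4, 8, 9, 12, 13

Scanning 0-based: 2: C/A; 3: A/C; 4: A/U; 8: G/C; 9: C/A; 12: G/C; 13: U/C.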